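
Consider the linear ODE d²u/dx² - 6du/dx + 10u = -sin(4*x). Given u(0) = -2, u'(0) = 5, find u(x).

u = -2*cos(4*x)/51 + sin(4*x)/102 - 100*cos(x)*exp(3*x)/51 + 553*exp(3*x)*sin(x)/51

Characteristic equation r² - 6r + 10 = 0 has discriminant (-6)² - 4·(10) = -4 < 0, so r = 3 ± i.
Hence u_h = C1*cos(x)*exp(3*x) + C2*exp(3*x)*sin(x).
Try u_p = A*cos(4*x) + B*sin(4*x). Substituting and equating the coefficients of cos(4x) and sin(4x) gives A = -2/51, B = 1/102, so u_p = -2*cos(4*x)/51 + sin(4*x)/102.
General solution: u = -2*cos(4*x)/51 + sin(4*x)/102 + C1*cos(x)*exp(3*x) + C2*exp(3*x)*sin(x).
Apply the initial conditions: u(0) = -2/51 + C1 = -2 and u'(0) = 2/51 + C2 + 3*C1 = 5. Solving gives C1 = -100/51, C2 = 553/51.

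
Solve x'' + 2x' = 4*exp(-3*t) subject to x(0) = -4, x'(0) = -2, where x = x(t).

Characteristic equation r² + 2r = 0 factors as (r + 2)r = 0, so r = -2, 0.
Hence x_h = C1*exp(-2*t) + C2.
Try x_p = A*exp(-3*t). Substituting into the equation and dividing by exp(-3*t) gives A = 4/3, so x_p = 4*exp(-3*t)/3.
General solution: x = C2 + 4*exp(-3*t)/3 + C1*exp(-2*t).
Apply the initial conditions: x(0) = 4/3 + C1 + C2 = -4 and x'(0) = -4 - 2*C1 = -2. Solving gives C1 = -1, C2 = -13/3.

x = -13/3 - exp(-2*t) + 4*exp(-3*t)/3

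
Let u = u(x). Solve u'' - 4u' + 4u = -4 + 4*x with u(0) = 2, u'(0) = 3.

u = x + 2*exp(2*x) - 2*x*exp(2*x)

Characteristic equation r² - 4r + 4 = 0 has discriminant (-4)² - 4·(4) = 0, so r = 2 is a repeated root.
Hence u_h = (C1 + C2*x)*exp(2*x).
For the particular solution try u_p = A0 + A1*x. Substituting and matching coefficients of each power of x gives A0 = 0, A1 = 1, so u_p = x.
General solution: u = x + C1*exp(2*x) + C2*x*exp(2*x).
Apply the initial conditions: u(0) = C1 = 2 and u'(0) = 1 + C2 + 2*C1 = 3. Solving gives C1 = 2, C2 = -2.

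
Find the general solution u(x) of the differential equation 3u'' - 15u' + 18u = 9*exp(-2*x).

Divide through by 3: u'' - 5u' + 6u = 3*exp(-2*x).
Characteristic equation r² - 5r + 6 = 0 factors as (r - 2)(r - 3) = 0, so r = 2, 3.
Hence u_h = C1*exp(2*x) + C2*exp(3*x).
Try u_p = A*exp(-2*x). Substituting into the equation and dividing by exp(-2*x) gives A = 3/20, so u_p = 3*exp(-2*x)/20.

u = 3*exp(-2*x)/20 + C1*exp(2*x) + C2*exp(3*x)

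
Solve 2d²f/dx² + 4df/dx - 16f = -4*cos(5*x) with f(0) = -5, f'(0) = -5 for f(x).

f = -243*exp(2*x)/58 - 71*exp(-4*x)/82 - 20*sin(5*x)/1189 + 66*cos(5*x)/1189

Divide through by 2: f'' + 2f' - 8f = -2*cos(5*x).
Characteristic equation r² + 2r - 8 = 0 factors as (r + 4)(r - 2) = 0, so r = -4, 2.
Hence f_h = C1*exp(-4*x) + C2*exp(2*x).
Try f_p = A*cos(5*x) + B*sin(5*x). Substituting and equating the coefficients of cos(5x) and sin(5x) gives A = 66/1189, B = -20/1189, so f_p = -20*sin(5*x)/1189 + 66*cos(5*x)/1189.
General solution: f = -20*sin(5*x)/1189 + 66*cos(5*x)/1189 + C1*exp(-4*x) + C2*exp(2*x).
Apply the initial conditions: f(0) = 66/1189 + C1 + C2 = -5 and f'(0) = -100/1189 - 4*C1 + 2*C2 = -5. Solving gives C1 = -71/82, C2 = -243/58.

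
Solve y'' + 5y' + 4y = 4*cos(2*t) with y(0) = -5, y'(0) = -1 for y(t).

y = -109*exp(-t)/15 + 2*sin(2*t)/5 + 34*exp(-4*t)/15

Characteristic equation r² + 5r + 4 = 0 factors as (r + 4)(r + 1) = 0, so r = -4, -1.
Hence y_h = C1*exp(-4*t) + C2*exp(-t).
Try y_p = A*cos(2*t) + B*sin(2*t). Substituting and equating the coefficients of cos(2t) and sin(2t) gives A = 0, B = 2/5, so y_p = 2*sin(2*t)/5.
General solution: y = 2*sin(2*t)/5 + C1*exp(-4*t) + C2*exp(-t).
Apply the initial conditions: y(0) = C1 + C2 = -5 and y'(0) = 4/5 - C2 - 4*C1 = -1. Solving gives C1 = 34/15, C2 = -109/15.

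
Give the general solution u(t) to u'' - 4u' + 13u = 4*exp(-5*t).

u = 2*exp(-5*t)/29 + C1*cos(3*t)*exp(2*t) + C2*exp(2*t)*sin(3*t)

Characteristic equation r² - 4r + 13 = 0 has discriminant (-4)² - 4·(13) = -36 < 0, so r = 2 ± 3i.
Hence u_h = C1*cos(3*t)*exp(2*t) + C2*exp(2*t)*sin(3*t).
Try u_p = A*exp(-5*t). Substituting into the equation and dividing by exp(-5*t) gives A = 2/29, so u_p = 2*exp(-5*t)/29.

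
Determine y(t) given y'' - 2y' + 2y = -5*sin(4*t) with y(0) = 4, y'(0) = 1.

y = -2*cos(4*t)/13 + 7*sin(4*t)/26 - 55*exp(t)*sin(t)/13 + 54*cos(t)*exp(t)/13

Characteristic equation r² - 2r + 2 = 0 has discriminant (-2)² - 4·(2) = -4 < 0, so r = 1 ± i.
Hence y_h = C1*cos(t)*exp(t) + C2*exp(t)*sin(t).
Try y_p = A*cos(4*t) + B*sin(4*t). Substituting and equating the coefficients of cos(4t) and sin(4t) gives A = -2/13, B = 7/26, so y_p = -2*cos(4*t)/13 + 7*sin(4*t)/26.
General solution: y = -2*cos(4*t)/13 + 7*sin(4*t)/26 + C1*cos(t)*exp(t) + C2*exp(t)*sin(t).
Apply the initial conditions: y(0) = -2/13 + C1 = 4 and y'(0) = 14/13 + C1 + C2 = 1. Solving gives C1 = 54/13, C2 = -55/13.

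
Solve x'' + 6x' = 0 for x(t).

x = C2 + C1*exp(-6*t)

Characteristic equation r² + 6r = 0 factors as (r + 6)r = 0, so r = -6, 0.
Hence x_h = C1*exp(-6*t) + C2.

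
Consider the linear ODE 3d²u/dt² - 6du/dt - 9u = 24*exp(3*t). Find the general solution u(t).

u = C1*exp(3*t) + C2*exp(-t) + 2*t*exp(3*t)

Divide through by 3: u'' - 2u' - 3u = 8*exp(3*t).
Characteristic equation r² - 2r - 3 = 0 factors as (r - 3)(r + 1) = 0, so r = 3, -1.
Hence u_h = C1*exp(3*t) + C2*exp(-t).
Since exp(3*t) solves the homogeneous equation (r = 3 is a root of multiplicity 1), multiply the trial by t. Try u_p = A*t*exp(3*t). Substituting into the equation and dividing by exp(3*t) gives A = 2, so u_p = 2*t*exp(3*t).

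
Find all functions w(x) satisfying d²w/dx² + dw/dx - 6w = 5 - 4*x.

Characteristic equation r² + r - 6 = 0 factors as (r - 2)(r + 3) = 0, so r = 2, -3.
Hence w_h = C1*exp(2*x) + C2*exp(-3*x).
For the particular solution try w_p = A0 + A1*x. Substituting and matching coefficients of each power of x gives A0 = -13/18, A1 = 2/3, so w_p = -13/18 + 2*x/3.

w = -13/18 + 2*x/3 + C1*exp(2*x) + C2*exp(-3*x)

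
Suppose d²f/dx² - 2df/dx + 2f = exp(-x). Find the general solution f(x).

f = exp(-x)/5 + C1*cos(x)*exp(x) + C2*exp(x)*sin(x)

Characteristic equation r² - 2r + 2 = 0 has discriminant (-2)² - 4·(2) = -4 < 0, so r = 1 ± i.
Hence f_h = C1*cos(x)*exp(x) + C2*exp(x)*sin(x).
Try f_p = A*exp(-x). Substituting into the equation and dividing by exp(-x) gives A = 1/5, so f_p = exp(-x)/5.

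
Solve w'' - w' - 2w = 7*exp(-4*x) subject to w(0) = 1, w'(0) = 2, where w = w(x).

w = -7*exp(-x)/9 + 7*exp(-4*x)/18 + 25*exp(2*x)/18

Characteristic equation r² - r - 2 = 0 factors as (r - 2)(r + 1) = 0, so r = 2, -1.
Hence w_h = C1*exp(2*x) + C2*exp(-x).
Try w_p = A*exp(-4*x). Substituting into the equation and dividing by exp(-4*x) gives A = 7/18, so w_p = 7*exp(-4*x)/18.
General solution: w = 7*exp(-4*x)/18 + C1*exp(2*x) + C2*exp(-x).
Apply the initial conditions: w(0) = 7/18 + C1 + C2 = 1 and w'(0) = -14/9 - C2 + 2*C1 = 2. Solving gives C1 = 25/18, C2 = -7/9.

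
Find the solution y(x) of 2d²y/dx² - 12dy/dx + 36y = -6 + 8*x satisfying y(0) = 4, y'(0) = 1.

Divide through by 2: y'' - 6y' + 18y = -3 + 4*x.
Characteristic equation r² - 6r + 18 = 0 has discriminant (-6)² - 4·(18) = -36 < 0, so r = 3 ± 3i.
Hence y_h = C1*cos(3*x)*exp(3*x) + C2*exp(3*x)*sin(3*x).
For the particular solution try y_p = A0 + A1*x. Substituting and matching coefficients of each power of x gives A0 = -5/54, A1 = 2/9, so y_p = -5/54 + 2*x/9.
General solution: y = -5/54 + 2*x/9 + C1*cos(3*x)*exp(3*x) + C2*exp(3*x)*sin(3*x).
Apply the initial conditions: y(0) = -5/54 + C1 = 4 and y'(0) = 2/9 + 3*C1 + 3*C2 = 1. Solving gives C1 = 221/54, C2 = -23/6.

y = -5/54 + 2*x/9 - 23*exp(3*x)*sin(3*x)/6 + 221*cos(3*x)*exp(3*x)/54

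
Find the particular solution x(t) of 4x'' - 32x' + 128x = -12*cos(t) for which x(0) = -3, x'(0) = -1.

x = -93*cos(t)/1025 + 24*sin(t)/1025 - 2982*cos(4*t)*exp(4*t)/1025 + 10879*exp(4*t)*sin(4*t)/4100

Divide through by 4: x'' - 8x' + 32x = -3*cos(t).
Characteristic equation r² - 8r + 32 = 0 has discriminant (-8)² - 4·(32) = -64 < 0, so r = 4 ± 4i.
Hence x_h = C1*cos(4*t)*exp(4*t) + C2*exp(4*t)*sin(4*t).
Try x_p = A*cos(t) + B*sin(t). Substituting and equating the coefficients of cos(t) and sin(t) gives A = -93/1025, B = 24/1025, so x_p = -93*cos(t)/1025 + 24*sin(t)/1025.
General solution: x = -93*cos(t)/1025 + 24*sin(t)/1025 + C1*cos(4*t)*exp(4*t) + C2*exp(4*t)*sin(4*t).
Apply the initial conditions: x(0) = -93/1025 + C1 = -3 and x'(0) = 24/1025 + 4*C1 + 4*C2 = -1. Solving gives C1 = -2982/1025, C2 = 10879/4100.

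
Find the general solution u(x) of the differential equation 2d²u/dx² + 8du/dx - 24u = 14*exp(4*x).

u = 7*exp(4*x)/20 + C1*exp(2*x) + C2*exp(-6*x)

Divide through by 2: u'' + 4u' - 12u = 7*exp(4*x).
Characteristic equation r² + 4r - 12 = 0 factors as (r - 2)(r + 6) = 0, so r = 2, -6.
Hence u_h = C1*exp(2*x) + C2*exp(-6*x).
Try u_p = A*exp(4*x). Substituting into the equation and dividing by exp(4*x) gives A = 7/20, so u_p = 7*exp(4*x)/20.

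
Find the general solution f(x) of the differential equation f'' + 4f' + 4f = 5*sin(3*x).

Characteristic equation r² + 4r + 4 = 0 has discriminant (4)² - 4·(4) = 0, so r = -2 is a repeated root.
Hence f_h = (C1 + C2*x)*exp(-2*x).
Try f_p = A*cos(3*x) + B*sin(3*x). Substituting and equating the coefficients of cos(3x) and sin(3x) gives A = -60/169, B = -25/169, so f_p = -60*cos(3*x)/169 - 25*sin(3*x)/169.

f = -60*cos(3*x)/169 - 25*sin(3*x)/169 + C1*exp(-2*x) + C2*x*exp(-2*x)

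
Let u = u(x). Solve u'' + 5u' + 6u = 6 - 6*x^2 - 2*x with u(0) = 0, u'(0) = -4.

Characteristic equation r² + 5r + 6 = 0 factors as (r + 2)(r + 3) = 0, so r = -2, -3.
Hence u_h = C1*exp(-2*x) + C2*exp(-3*x).
For the particular solution try u_p = A0 + A1*x + A2*x^2. Substituting and matching coefficients of each power of x gives A0 = 2/9, A1 = 4/3, A2 = -1, so u_p = 2/9 - x^2 + 4*x/3.
General solution: u = 2/9 - x^2 + 4*x/3 + C1*exp(-2*x) + C2*exp(-3*x).
Apply the initial conditions: u(0) = 2/9 + C1 + C2 = 0 and u'(0) = 4/3 - 3*C2 - 2*C1 = -4. Solving gives C1 = -6, C2 = 52/9.

u = 2/9 - x**2 - 6*exp(-2*x) + 4*x/3 + 52*exp(-3*x)/9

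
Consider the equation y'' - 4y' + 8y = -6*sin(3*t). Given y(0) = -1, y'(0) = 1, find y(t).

y = -72*cos(3*t)/145 + 6*sin(3*t)/145 - 73*cos(2*t)*exp(2*t)/145 + 273*exp(2*t)*sin(2*t)/290

Characteristic equation r² - 4r + 8 = 0 has discriminant (-4)² - 4·(8) = -16 < 0, so r = 2 ± 2i.
Hence y_h = C1*cos(2*t)*exp(2*t) + C2*exp(2*t)*sin(2*t).
Try y_p = A*cos(3*t) + B*sin(3*t). Substituting and equating the coefficients of cos(3t) and sin(3t) gives A = -72/145, B = 6/145, so y_p = -72*cos(3*t)/145 + 6*sin(3*t)/145.
General solution: y = -72*cos(3*t)/145 + 6*sin(3*t)/145 + C1*cos(2*t)*exp(2*t) + C2*exp(2*t)*sin(2*t).
Apply the initial conditions: y(0) = -72/145 + C1 = -1 and y'(0) = 18/145 + 2*C1 + 2*C2 = 1. Solving gives C1 = -73/145, C2 = 273/290.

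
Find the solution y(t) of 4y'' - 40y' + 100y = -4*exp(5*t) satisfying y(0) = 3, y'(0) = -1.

Divide through by 4: y'' - 10y' + 25y = -exp(5*t).
Characteristic equation r² - 10r + 25 = 0 has discriminant (-10)² - 4·(25) = 0, so r = 5 is a repeated root.
Hence y_h = (C1 + C2*t)*exp(5*t).
Since exp(5*t) solves the homogeneous equation (r = 5 is a root of multiplicity 2), multiply the trial by t^2. Try y_p = A*t^2*exp(5*t). Substituting into the equation and dividing by exp(5*t) gives A = -1/2, so y_p = -t^2*exp(5*t)/2.
General solution: y = C1*exp(5*t) - t^2*exp(5*t)/2 + C2*t*exp(5*t).
Apply the initial conditions: y(0) = C1 = 3 and y'(0) = C2 + 5*C1 = -1. Solving gives C1 = 3, C2 = -16.

y = 3*exp(5*t) - 16*t*exp(5*t) - t**2*exp(5*t)/2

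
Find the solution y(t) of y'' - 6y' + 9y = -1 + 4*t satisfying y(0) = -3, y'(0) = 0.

Characteristic equation r² - 6r + 9 = 0 has discriminant (-6)² - 4·(9) = 0, so r = 3 is a repeated root.
Hence y_h = (C1 + C2*t)*exp(3*t).
For the particular solution try y_p = A0 + A1*t. Substituting and matching coefficients of each power of t gives A0 = 5/27, A1 = 4/9, so y_p = 5/27 + 4*t/9.
General solution: y = 5/27 + 4*t/9 + C1*exp(3*t) + C2*t*exp(3*t).
Apply the initial conditions: y(0) = 5/27 + C1 = -3 and y'(0) = 4/9 + C2 + 3*C1 = 0. Solving gives C1 = -86/27, C2 = 82/9.

y = 5/27 - 86*exp(3*t)/27 + 4*t/9 + 82*t*exp(3*t)/9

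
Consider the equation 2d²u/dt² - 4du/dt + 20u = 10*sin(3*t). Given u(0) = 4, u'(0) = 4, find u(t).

u = 5*sin(3*t)/37 + 30*cos(3*t)/37 + 5*exp(t)*sin(3*t)/37 + 118*cos(3*t)*exp(t)/37

Divide through by 2: u'' - 2u' + 10u = 5*sin(3*t).
Characteristic equation r² - 2r + 10 = 0 has discriminant (-2)² - 4·(10) = -36 < 0, so r = 1 ± 3i.
Hence u_h = C1*cos(3*t)*exp(t) + C2*exp(t)*sin(3*t).
Try u_p = A*cos(3*t) + B*sin(3*t). Substituting and equating the coefficients of cos(3t) and sin(3t) gives A = 30/37, B = 5/37, so u_p = 5*sin(3*t)/37 + 30*cos(3*t)/37.
General solution: u = 5*sin(3*t)/37 + 30*cos(3*t)/37 + C1*cos(3*t)*exp(t) + C2*exp(t)*sin(3*t).
Apply the initial conditions: u(0) = 30/37 + C1 = 4 and u'(0) = 15/37 + C1 + 3*C2 = 4. Solving gives C1 = 118/37, C2 = 5/37.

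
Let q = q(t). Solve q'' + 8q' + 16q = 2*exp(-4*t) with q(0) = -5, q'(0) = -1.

Characteristic equation r² + 8r + 16 = 0 has discriminant (8)² - 4·(16) = 0, so r = -4 is a repeated root.
Hence q_h = (C1 + C2*t)*exp(-4*t).
Since exp(-4*t) solves the homogeneous equation (r = -4 is a root of multiplicity 2), multiply the trial by t^2. Try q_p = A*t^2*exp(-4*t). Substituting into the equation and dividing by exp(-4*t) gives A = 1, so q_p = t^2*exp(-4*t).
General solution: q = C1*exp(-4*t) + t^2*exp(-4*t) + C2*t*exp(-4*t).
Apply the initial conditions: q(0) = C1 = -5 and q'(0) = C2 - 4*C1 = -1. Solving gives C1 = -5, C2 = -21.

q = -5*exp(-4*t) + t**2*exp(-4*t) - 21*t*exp(-4*t)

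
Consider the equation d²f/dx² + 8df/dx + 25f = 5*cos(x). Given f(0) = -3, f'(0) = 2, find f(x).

f = sin(x)/16 + 3*cos(x)/16 - 173*exp(-4*x)*sin(3*x)/48 - 51*cos(3*x)*exp(-4*x)/16

Characteristic equation r² + 8r + 25 = 0 has discriminant (8)² - 4·(25) = -36 < 0, so r = -4 ± 3i.
Hence f_h = C1*cos(3*x)*exp(-4*x) + C2*exp(-4*x)*sin(3*x).
Try f_p = A*cos(x) + B*sin(x). Substituting and equating the coefficients of cos(x) and sin(x) gives A = 3/16, B = 1/16, so f_p = sin(x)/16 + 3*cos(x)/16.
General solution: f = sin(x)/16 + 3*cos(x)/16 + C1*cos(3*x)*exp(-4*x) + C2*exp(-4*x)*sin(3*x).
Apply the initial conditions: f(0) = 3/16 + C1 = -3 and f'(0) = 1/16 - 4*C1 + 3*C2 = 2. Solving gives C1 = -51/16, C2 = -173/48.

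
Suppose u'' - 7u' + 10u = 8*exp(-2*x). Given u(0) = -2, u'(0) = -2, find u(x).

Characteristic equation r² - 7r + 10 = 0 factors as (r - 5)(r - 2) = 0, so r = 5, 2.
Hence u_h = C1*exp(5*x) + C2*exp(2*x).
Try u_p = A*exp(-2*x). Substituting into the equation and dividing by exp(-2*x) gives A = 2/7, so u_p = 2*exp(-2*x)/7.
General solution: u = 2*exp(-2*x)/7 + C1*exp(5*x) + C2*exp(2*x).
Apply the initial conditions: u(0) = 2/7 + C1 + C2 = -2 and u'(0) = -4/7 + 2*C2 + 5*C1 = -2. Solving gives C1 = 22/21, C2 = -10/3.

u = -10*exp(2*x)/3 + 2*exp(-2*x)/7 + 22*exp(5*x)/21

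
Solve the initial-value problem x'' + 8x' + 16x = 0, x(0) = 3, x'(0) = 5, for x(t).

Characteristic equation r² + 8r + 16 = 0 has discriminant (8)² - 4·(16) = 0, so r = -4 is a repeated root.
Hence x_h = (C1 + C2*t)*exp(-4*t).
Apply the initial conditions: x(0) = C1 = 3 and x'(0) = C2 - 4*C1 = 5. Solving gives C1 = 3, C2 = 17.

x = 3*exp(-4*t) + 17*t*exp(-4*t)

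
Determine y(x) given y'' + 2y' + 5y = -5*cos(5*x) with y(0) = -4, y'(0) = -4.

y = -sin(5*x)/10 + cos(5*x)/5 - 77*exp(-x)*sin(2*x)/20 - 21*cos(2*x)*exp(-x)/5

Characteristic equation r² + 2r + 5 = 0 has discriminant (2)² - 4·(5) = -16 < 0, so r = -1 ± 2i.
Hence y_h = C1*cos(2*x)*exp(-x) + C2*exp(-x)*sin(2*x).
Try y_p = A*cos(5*x) + B*sin(5*x). Substituting and equating the coefficients of cos(5x) and sin(5x) gives A = 1/5, B = -1/10, so y_p = -sin(5*x)/10 + cos(5*x)/5.
General solution: y = -sin(5*x)/10 + cos(5*x)/5 + C1*cos(2*x)*exp(-x) + C2*exp(-x)*sin(2*x).
Apply the initial conditions: y(0) = 1/5 + C1 = -4 and y'(0) = -1/2 - C1 + 2*C2 = -4. Solving gives C1 = -21/5, C2 = -77/20.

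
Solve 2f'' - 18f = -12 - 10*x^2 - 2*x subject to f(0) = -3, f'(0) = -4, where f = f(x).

f = 64/81 - 209*exp(3*x)/81 - 98*exp(-3*x)/81 + x/9 + 5*x**2/9

Divide through by 2: f'' - 9f = -6 - x - 5*x^2.
Characteristic equation r² - 9 = 0 factors as (r - 3)(r + 3) = 0, so r = 3, -3.
Hence f_h = C1*exp(3*x) + C2*exp(-3*x).
For the particular solution try f_p = A0 + A1*x + A2*x^2. Substituting and matching coefficients of each power of x gives A0 = 64/81, A1 = 1/9, A2 = 5/9, so f_p = 64/81 + x/9 + 5*x^2/9.
General solution: f = 64/81 + x/9 + 5*x^2/9 + C1*exp(3*x) + C2*exp(-3*x).
Apply the initial conditions: f(0) = 64/81 + C1 + C2 = -3 and f'(0) = 1/9 - 3*C2 + 3*C1 = -4. Solving gives C1 = -209/81, C2 = -98/81.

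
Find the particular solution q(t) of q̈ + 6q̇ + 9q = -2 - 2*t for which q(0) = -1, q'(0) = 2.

q = -2/27 - 25*exp(-3*t)/27 - 2*t/9 - 5*t*exp(-3*t)/9

Characteristic equation r² + 6r + 9 = 0 has discriminant (6)² - 4·(9) = 0, so r = -3 is a repeated root.
Hence q_h = (C1 + C2*t)*exp(-3*t).
For the particular solution try q_p = A0 + A1*t. Substituting and matching coefficients of each power of t gives A0 = -2/27, A1 = -2/9, so q_p = -2/27 - 2*t/9.
General solution: q = -2/27 - 2*t/9 + C1*exp(-3*t) + C2*t*exp(-3*t).
Apply the initial conditions: q(0) = -2/27 + C1 = -1 and q'(0) = -2/9 + C2 - 3*C1 = 2. Solving gives C1 = -25/27, C2 = -5/9.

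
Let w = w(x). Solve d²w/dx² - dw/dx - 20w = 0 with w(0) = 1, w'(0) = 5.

Characteristic equation r² - r - 20 = 0 factors as (r + 4)(r - 5) = 0, so r = -4, 5.
Hence w_h = C1*exp(-4*x) + C2*exp(5*x).
Apply the initial conditions: w(0) = C1 + C2 = 1 and w'(0) = -4*C1 + 5*C2 = 5. Solving gives C1 = 0, C2 = 1.

w = exp(5*x)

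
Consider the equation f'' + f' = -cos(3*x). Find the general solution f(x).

f = C2 - sin(3*x)/30 + cos(3*x)/10 + C1*exp(-x)

Characteristic equation r² + r = 0 factors as (r + 1)r = 0, so r = -1, 0.
Hence f_h = C1*exp(-x) + C2.
Try f_p = A*cos(3*x) + B*sin(3*x). Substituting and equating the coefficients of cos(3x) and sin(3x) gives A = 1/10, B = -1/30, so f_p = -sin(3*x)/30 + cos(3*x)/10.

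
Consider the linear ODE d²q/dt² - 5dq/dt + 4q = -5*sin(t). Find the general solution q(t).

q = -25*cos(t)/34 - 15*sin(t)/34 + C1*exp(4*t) + C2*exp(t)

Characteristic equation r² - 5r + 4 = 0 factors as (r - 4)(r - 1) = 0, so r = 4, 1.
Hence q_h = C1*exp(4*t) + C2*exp(t).
Try q_p = A*cos(t) + B*sin(t). Substituting and equating the coefficients of cos(t) and sin(t) gives A = -25/34, B = -15/34, so q_p = -25*cos(t)/34 - 15*sin(t)/34.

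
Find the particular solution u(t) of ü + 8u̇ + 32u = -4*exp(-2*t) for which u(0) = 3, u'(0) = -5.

Characteristic equation r² + 8r + 32 = 0 has discriminant (8)² - 4·(32) = -64 < 0, so r = -4 ± 4i.
Hence u_h = C1*cos(4*t)*exp(-4*t) + C2*exp(-4*t)*sin(4*t).
Try u_p = A*exp(-2*t). Substituting into the equation and dividing by exp(-2*t) gives A = -1/5, so u_p = -exp(-2*t)/5.
General solution: u = -exp(-2*t)/5 + C1*cos(4*t)*exp(-4*t) + C2*exp(-4*t)*sin(4*t).
Apply the initial conditions: u(0) = -1/5 + C1 = 3 and u'(0) = 2/5 - 4*C1 + 4*C2 = -5. Solving gives C1 = 16/5, C2 = 37/20.

u = -exp(-2*t)/5 + 16*cos(4*t)*exp(-4*t)/5 + 37*exp(-4*t)*sin(4*t)/20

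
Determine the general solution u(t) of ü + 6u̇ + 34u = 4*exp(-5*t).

u = 4*exp(-5*t)/29 + C1*cos(5*t)*exp(-3*t) + C2*exp(-3*t)*sin(5*t)

Characteristic equation r² + 6r + 34 = 0 has discriminant (6)² - 4·(34) = -100 < 0, so r = -3 ± 5i.
Hence u_h = C1*cos(5*t)*exp(-3*t) + C2*exp(-3*t)*sin(5*t).
Try u_p = A*exp(-5*t). Substituting into the equation and dividing by exp(-5*t) gives A = 4/29, so u_p = 4*exp(-5*t)/29.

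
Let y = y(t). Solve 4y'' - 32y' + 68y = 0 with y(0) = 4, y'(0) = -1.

y = -17*exp(4*t)*sin(t) + 4*cos(t)*exp(4*t)

Divide through by 4: y'' - 8y' + 17y = 0.
Characteristic equation r² - 8r + 17 = 0 has discriminant (-8)² - 4·(17) = -4 < 0, so r = 4 ± i.
Hence y_h = C1*cos(t)*exp(4*t) + C2*exp(4*t)*sin(t).
Apply the initial conditions: y(0) = C1 = 4 and y'(0) = C2 + 4*C1 = -1. Solving gives C1 = 4, C2 = -17.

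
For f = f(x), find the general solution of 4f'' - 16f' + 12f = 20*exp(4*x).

f = 5*exp(4*x)/3 + C1*exp(3*x) + C2*exp(x)

Divide through by 4: f'' - 4f' + 3f = 5*exp(4*x).
Characteristic equation r² - 4r + 3 = 0 factors as (r - 3)(r - 1) = 0, so r = 3, 1.
Hence f_h = C1*exp(3*x) + C2*exp(x).
Try f_p = A*exp(4*x). Substituting into the equation and dividing by exp(4*x) gives A = 5/3, so f_p = 5*exp(4*x)/3.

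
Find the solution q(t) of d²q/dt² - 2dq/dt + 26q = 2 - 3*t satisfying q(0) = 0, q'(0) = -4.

q = 23/338 - 3*t/26 - 129*exp(t)*sin(5*t)/169 - 23*cos(5*t)*exp(t)/338

Characteristic equation r² - 2r + 26 = 0 has discriminant (-2)² - 4·(26) = -100 < 0, so r = 1 ± 5i.
Hence q_h = C1*cos(5*t)*exp(t) + C2*exp(t)*sin(5*t).
For the particular solution try q_p = A0 + A1*t. Substituting and matching coefficients of each power of t gives A0 = 23/338, A1 = -3/26, so q_p = 23/338 - 3*t/26.
General solution: q = 23/338 - 3*t/26 + C1*cos(5*t)*exp(t) + C2*exp(t)*sin(5*t).
Apply the initial conditions: q(0) = 23/338 + C1 = 0 and q'(0) = -3/26 + C1 + 5*C2 = -4. Solving gives C1 = -23/338, C2 = -129/169.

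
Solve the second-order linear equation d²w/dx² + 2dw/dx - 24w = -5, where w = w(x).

w = 5/24 + C1*exp(4*x) + C2*exp(-6*x)

Characteristic equation r² + 2r - 24 = 0 factors as (r - 4)(r + 6) = 0, so r = 4, -6.
Hence w_h = C1*exp(4*x) + C2*exp(-6*x).
For the particular solution try w_p = A0. Substituting and matching coefficients of each power of x gives A0 = 5/24, so w_p = 5/24.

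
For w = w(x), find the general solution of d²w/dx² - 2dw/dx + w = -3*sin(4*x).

w = -24*cos(4*x)/289 + 45*sin(4*x)/289 + C1*exp(x) + C2*x*exp(x)

Characteristic equation r² - 2r + 1 = 0 has discriminant (-2)² - 4·(1) = 0, so r = 1 is a repeated root.
Hence w_h = (C1 + C2*x)*exp(x).
Try w_p = A*cos(4*x) + B*sin(4*x). Substituting and equating the coefficients of cos(4x) and sin(4x) gives A = -24/289, B = 45/289, so w_p = -24*cos(4*x)/289 + 45*sin(4*x)/289.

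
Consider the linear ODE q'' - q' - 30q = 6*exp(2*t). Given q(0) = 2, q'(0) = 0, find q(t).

q = -3*exp(2*t)/14 + 23*exp(6*t)/22 + 90*exp(-5*t)/77

Characteristic equation r² - r - 30 = 0 factors as (r + 5)(r - 6) = 0, so r = -5, 6.
Hence q_h = C1*exp(-5*t) + C2*exp(6*t).
Try q_p = A*exp(2*t). Substituting into the equation and dividing by exp(2*t) gives A = -3/14, so q_p = -3*exp(2*t)/14.
General solution: q = -3*exp(2*t)/14 + C1*exp(-5*t) + C2*exp(6*t).
Apply the initial conditions: q(0) = -3/14 + C1 + C2 = 2 and q'(0) = -3/7 - 5*C1 + 6*C2 = 0. Solving gives C1 = 90/77, C2 = 23/22.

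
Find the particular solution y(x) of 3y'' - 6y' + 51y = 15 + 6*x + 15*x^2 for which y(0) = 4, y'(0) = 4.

y = 1383/4913 + 5*x**2/17 + 54*x/289 + 465*exp(x)*sin(4*x)/19652 + 18269*cos(4*x)*exp(x)/4913

Divide through by 3: y'' - 2y' + 17y = 5 + 2*x + 5*x^2.
Characteristic equation r² - 2r + 17 = 0 has discriminant (-2)² - 4·(17) = -64 < 0, so r = 1 ± 4i.
Hence y_h = C1*cos(4*x)*exp(x) + C2*exp(x)*sin(4*x).
For the particular solution try y_p = A0 + A1*x + A2*x^2. Substituting and matching coefficients of each power of x gives A0 = 1383/4913, A1 = 54/289, A2 = 5/17, so y_p = 1383/4913 + 5*x^2/17 + 54*x/289.
General solution: y = 1383/4913 + 5*x^2/17 + 54*x/289 + C1*cos(4*x)*exp(x) + C2*exp(x)*sin(4*x).
Apply the initial conditions: y(0) = 1383/4913 + C1 = 4 and y'(0) = 54/289 + C1 + 4*C2 = 4. Solving gives C1 = 18269/4913, C2 = 465/19652.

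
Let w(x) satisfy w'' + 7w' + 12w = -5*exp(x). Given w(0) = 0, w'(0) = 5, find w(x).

Characteristic equation r² + 7r + 12 = 0 factors as (r + 4)(r + 3) = 0, so r = -4, -3.
Hence w_h = C1*exp(-4*x) + C2*exp(-3*x).
Try w_p = A*exp(x). Substituting into the equation and dividing by exp(x) gives A = -1/4, so w_p = -exp(x)/4.
General solution: w = -exp(x)/4 + C1*exp(-4*x) + C2*exp(-3*x).
Apply the initial conditions: w(0) = -1/4 + C1 + C2 = 0 and w'(0) = -1/4 - 4*C1 - 3*C2 = 5. Solving gives C1 = -6, C2 = 25/4.

w = -6*exp(-4*x) - exp(x)/4 + 25*exp(-3*x)/4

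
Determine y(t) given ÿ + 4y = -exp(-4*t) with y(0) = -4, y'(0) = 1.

y = -79*cos(2*t)/20 - exp(-4*t)/20 + 2*sin(2*t)/5

Characteristic equation r² + 4 = 0 has discriminant (0)² - 4·(4) = -16 < 0, so r = ± 2i.
Hence y_h = C1*cos(2*t) + C2*sin(2*t).
Try y_p = A*exp(-4*t). Substituting into the equation and dividing by exp(-4*t) gives A = -1/20, so y_p = -exp(-4*t)/20.
General solution: y = -exp(-4*t)/20 + C1*cos(2*t) + C2*sin(2*t).
Apply the initial conditions: y(0) = -1/20 + C1 = -4 and y'(0) = 1/5 + 2*C2 = 1. Solving gives C1 = -79/20, C2 = 2/5.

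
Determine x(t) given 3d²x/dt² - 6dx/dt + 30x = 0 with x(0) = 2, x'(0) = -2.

Divide through by 3: x'' - 2x' + 10x = 0.
Characteristic equation r² - 2r + 10 = 0 has discriminant (-2)² - 4·(10) = -36 < 0, so r = 1 ± 3i.
Hence x_h = C1*cos(3*t)*exp(t) + C2*exp(t)*sin(3*t).
Apply the initial conditions: x(0) = C1 = 2 and x'(0) = C1 + 3*C2 = -2. Solving gives C1 = 2, C2 = -4/3.

x = 2*cos(3*t)*exp(t) - 4*exp(t)*sin(3*t)/3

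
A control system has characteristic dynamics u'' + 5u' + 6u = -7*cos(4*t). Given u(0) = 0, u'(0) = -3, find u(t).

Characteristic equation r² + 5r + 6 = 0 factors as (r + 2)(r + 3) = 0, so r = -2, -3.
Hence u_h = C1*exp(-2*t) + C2*exp(-3*t).
Try u_p = A*cos(4*t) + B*sin(4*t). Substituting and equating the coefficients of cos(4t) and sin(4t) gives A = 7/50, B = -7/25, so u_p = -7*sin(4*t)/25 + 7*cos(4*t)/50.
General solution: u = -7*sin(4*t)/25 + 7*cos(4*t)/50 + C1*exp(-2*t) + C2*exp(-3*t).
Apply the initial conditions: u(0) = 7/50 + C1 + C2 = 0 and u'(0) = -28/25 - 3*C2 - 2*C1 = -3. Solving gives C1 = -23/10, C2 = 54/25.

u = -23*exp(-2*t)/10 - 7*sin(4*t)/25 + 7*cos(4*t)/50 + 54*exp(-3*t)/25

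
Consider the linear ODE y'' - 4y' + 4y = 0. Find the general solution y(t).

Characteristic equation r² - 4r + 4 = 0 has discriminant (-4)² - 4·(4) = 0, so r = 2 is a repeated root.
Hence y_h = (C1 + C2*t)*exp(2*t).

y = C1*exp(2*t) + C2*t*exp(2*t)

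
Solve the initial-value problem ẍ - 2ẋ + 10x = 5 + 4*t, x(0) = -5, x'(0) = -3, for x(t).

x = 29/50 + 2*t/5 - 279*cos(3*t)*exp(t)/50 + 109*exp(t)*sin(3*t)/150

Characteristic equation r² - 2r + 10 = 0 has discriminant (-2)² - 4·(10) = -36 < 0, so r = 1 ± 3i.
Hence x_h = C1*cos(3*t)*exp(t) + C2*exp(t)*sin(3*t).
For the particular solution try x_p = A0 + A1*t. Substituting and matching coefficients of each power of t gives A0 = 29/50, A1 = 2/5, so x_p = 29/50 + 2*t/5.
General solution: x = 29/50 + 2*t/5 + C1*cos(3*t)*exp(t) + C2*exp(t)*sin(3*t).
Apply the initial conditions: x(0) = 29/50 + C1 = -5 and x'(0) = 2/5 + C1 + 3*C2 = -3. Solving gives C1 = -279/50, C2 = 109/150.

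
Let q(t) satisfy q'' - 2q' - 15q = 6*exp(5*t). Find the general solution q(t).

Characteristic equation r² - 2r - 15 = 0 factors as (r + 3)(r - 5) = 0, so r = -3, 5.
Hence q_h = C1*exp(-3*t) + C2*exp(5*t).
Since exp(5*t) solves the homogeneous equation (r = 5 is a root of multiplicity 1), multiply the trial by t. Try q_p = A*t*exp(5*t). Substituting into the equation and dividing by exp(5*t) gives A = 3/4, so q_p = 3*t*exp(5*t)/4.

q = C1*exp(-3*t) + C2*exp(5*t) + 3*t*exp(5*t)/4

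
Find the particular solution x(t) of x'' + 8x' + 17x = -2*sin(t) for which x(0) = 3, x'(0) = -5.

Characteristic equation r² + 8r + 17 = 0 has discriminant (8)² - 4·(17) = -4 < 0, so r = -4 ± i.
Hence x_h = C1*cos(t)*exp(-4*t) + C2*exp(-4*t)*sin(t).
Try x_p = A*cos(t) + B*sin(t). Substituting and equating the coefficients of cos(t) and sin(t) gives A = 1/20, B = -1/10, so x_p = -sin(t)/10 + cos(t)/20.
General solution: x = -sin(t)/10 + cos(t)/20 + C1*cos(t)*exp(-4*t) + C2*exp(-4*t)*sin(t).
Apply the initial conditions: x(0) = 1/20 + C1 = 3 and x'(0) = -1/10 + C2 - 4*C1 = -5. Solving gives C1 = 59/20, C2 = 69/10.

x = -sin(t)/10 + cos(t)/20 + 59*cos(t)*exp(-4*t)/20 + 69*exp(-4*t)*sin(t)/10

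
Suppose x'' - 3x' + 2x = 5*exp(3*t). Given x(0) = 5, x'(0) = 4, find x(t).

x = -6*exp(2*t) + 5*exp(3*t)/2 + 17*exp(t)/2

Characteristic equation r² - 3r + 2 = 0 factors as (r - 2)(r - 1) = 0, so r = 2, 1.
Hence x_h = C1*exp(2*t) + C2*exp(t).
Try x_p = A*exp(3*t). Substituting into the equation and dividing by exp(3*t) gives A = 5/2, so x_p = 5*exp(3*t)/2.
General solution: x = 5*exp(3*t)/2 + C1*exp(2*t) + C2*exp(t).
Apply the initial conditions: x(0) = 5/2 + C1 + C2 = 5 and x'(0) = 15/2 + C2 + 2*C1 = 4. Solving gives C1 = -6, C2 = 17/2.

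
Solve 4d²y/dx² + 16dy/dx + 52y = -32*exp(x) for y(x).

Divide through by 4: y'' + 4y' + 13y = -8*exp(x).
Characteristic equation r² + 4r + 13 = 0 has discriminant (4)² - 4·(13) = -36 < 0, so r = -2 ± 3i.
Hence y_h = C1*cos(3*x)*exp(-2*x) + C2*exp(-2*x)*sin(3*x).
Try y_p = A*exp(x). Substituting into the equation and dividing by exp(x) gives A = -4/9, so y_p = -4*exp(x)/9.

y = -4*exp(x)/9 + C1*cos(3*x)*exp(-2*x) + C2*exp(-2*x)*sin(3*x)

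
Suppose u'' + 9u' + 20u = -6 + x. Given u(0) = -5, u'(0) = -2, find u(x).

Characteristic equation r² + 9r + 20 = 0 factors as (r + 5)(r + 4) = 0, so r = -5, -4.
Hence u_h = C1*exp(-5*x) + C2*exp(-4*x).
For the particular solution try u_p = A0 + A1*x. Substituting and matching coefficients of each power of x gives A0 = -129/400, A1 = 1/20, so u_p = -129/400 + x/20.
General solution: u = -129/400 + x/20 + C1*exp(-5*x) + C2*exp(-4*x).
Apply the initial conditions: u(0) = -129/400 + C1 + C2 = -5 and u'(0) = 1/20 - 5*C1 - 4*C2 = -2. Solving gives C1 = 519/25, C2 = -407/16.

u = -129/400 - 407*exp(-4*x)/16 + x/20 + 519*exp(-5*x)/25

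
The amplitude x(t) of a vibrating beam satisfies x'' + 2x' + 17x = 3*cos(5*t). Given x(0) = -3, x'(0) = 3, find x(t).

x = -6*cos(5*t)/41 + 15*sin(5*t)/82 - 117*cos(4*t)*exp(-t)/41 - 63*exp(-t)*sin(4*t)/328

Characteristic equation r² + 2r + 17 = 0 has discriminant (2)² - 4·(17) = -64 < 0, so r = -1 ± 4i.
Hence x_h = C1*cos(4*t)*exp(-t) + C2*exp(-t)*sin(4*t).
Try x_p = A*cos(5*t) + B*sin(5*t). Substituting and equating the coefficients of cos(5t) and sin(5t) gives A = -6/41, B = 15/82, so x_p = -6*cos(5*t)/41 + 15*sin(5*t)/82.
General solution: x = -6*cos(5*t)/41 + 15*sin(5*t)/82 + C1*cos(4*t)*exp(-t) + C2*exp(-t)*sin(4*t).
Apply the initial conditions: x(0) = -6/41 + C1 = -3 and x'(0) = 75/82 - C1 + 4*C2 = 3. Solving gives C1 = -117/41, C2 = -63/328.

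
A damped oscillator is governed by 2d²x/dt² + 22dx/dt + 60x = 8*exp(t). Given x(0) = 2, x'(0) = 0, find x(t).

Divide through by 2: x'' + 11x' + 30x = 4*exp(t).
Characteristic equation r² + 11r + 30 = 0 factors as (r + 5)(r + 6) = 0, so r = -5, -6.
Hence x_h = C1*exp(-5*t) + C2*exp(-6*t).
Try x_p = A*exp(t). Substituting into the equation and dividing by exp(t) gives A = 2/21, so x_p = 2*exp(t)/21.
General solution: x = 2*exp(t)/21 + C1*exp(-5*t) + C2*exp(-6*t).
Apply the initial conditions: x(0) = 2/21 + C1 + C2 = 2 and x'(0) = 2/21 - 6*C2 - 5*C1 = 0. Solving gives C1 = 34/3, C2 = -66/7.

x = -66*exp(-6*t)/7 + 2*exp(t)/21 + 34*exp(-5*t)/3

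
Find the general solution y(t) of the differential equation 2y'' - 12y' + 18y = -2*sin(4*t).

Divide through by 2: y'' - 6y' + 9y = -sin(4*t).
Characteristic equation r² - 6r + 9 = 0 has discriminant (-6)² - 4·(9) = 0, so r = 3 is a repeated root.
Hence y_h = (C1 + C2*t)*exp(3*t).
Try y_p = A*cos(4*t) + B*sin(4*t). Substituting and equating the coefficients of cos(4t) and sin(4t) gives A = -24/625, B = 7/625, so y_p = -24*cos(4*t)/625 + 7*sin(4*t)/625.

y = -24*cos(4*t)/625 + 7*sin(4*t)/625 + C1*exp(3*t) + C2*t*exp(3*t)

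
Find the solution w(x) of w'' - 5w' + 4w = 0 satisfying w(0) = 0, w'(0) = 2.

Characteristic equation r² - 5r + 4 = 0 factors as (r - 4)(r - 1) = 0, so r = 4, 1.
Hence w_h = C1*exp(4*x) + C2*exp(x).
Apply the initial conditions: w(0) = C1 + C2 = 0 and w'(0) = C2 + 4*C1 = 2. Solving gives C1 = 2/3, C2 = -2/3.

w = -2*exp(x)/3 + 2*exp(4*x)/3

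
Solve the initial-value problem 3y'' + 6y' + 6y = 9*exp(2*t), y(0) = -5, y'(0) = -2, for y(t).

y = 3*exp(2*t)/10 - 79*exp(-t)*sin(t)/10 - 53*cos(t)*exp(-t)/10

Divide through by 3: y'' + 2y' + 2y = 3*exp(2*t).
Characteristic equation r² + 2r + 2 = 0 has discriminant (2)² - 4·(2) = -4 < 0, so r = -1 ± i.
Hence y_h = C1*cos(t)*exp(-t) + C2*exp(-t)*sin(t).
Try y_p = A*exp(2*t). Substituting into the equation and dividing by exp(2*t) gives A = 3/10, so y_p = 3*exp(2*t)/10.
General solution: y = 3*exp(2*t)/10 + C1*cos(t)*exp(-t) + C2*exp(-t)*sin(t).
Apply the initial conditions: y(0) = 3/10 + C1 = -5 and y'(0) = 3/5 + C2 - C1 = -2. Solving gives C1 = -53/10, C2 = -79/10.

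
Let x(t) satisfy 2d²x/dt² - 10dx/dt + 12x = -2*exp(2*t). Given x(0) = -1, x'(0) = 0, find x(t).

Divide through by 2: x'' - 5x' + 6x = -exp(2*t).
Characteristic equation r² - 5r + 6 = 0 factors as (r - 2)(r - 3) = 0, so r = 2, 3.
Hence x_h = C1*exp(2*t) + C2*exp(3*t).
Since exp(2*t) solves the homogeneous equation (r = 2 is a root of multiplicity 1), multiply the trial by t. Try x_p = A*t*exp(2*t). Substituting into the equation and dividing by exp(2*t) gives A = 1, so x_p = t*exp(2*t).
General solution: x = C1*exp(2*t) + C2*exp(3*t) + t*exp(2*t).
Apply the initial conditions: x(0) = C1 + C2 = -1 and x'(0) = 1 + 2*C1 + 3*C2 = 0. Solving gives C1 = -2, C2 = 1.

x = -2*exp(2*t) + t*exp(2*t) + exp(3*t)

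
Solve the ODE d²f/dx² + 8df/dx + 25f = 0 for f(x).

Characteristic equation r² + 8r + 25 = 0 has discriminant (8)² - 4·(25) = -36 < 0, so r = -4 ± 3i.
Hence f_h = C1*cos(3*x)*exp(-4*x) + C2*exp(-4*x)*sin(3*x).

f = C1*cos(3*x)*exp(-4*x) + C2*exp(-4*x)*sin(3*x)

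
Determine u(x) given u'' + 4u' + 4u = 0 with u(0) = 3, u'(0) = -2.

u = 3*exp(-2*x) + 4*x*exp(-2*x)

Characteristic equation r² + 4r + 4 = 0 has discriminant (4)² - 4·(4) = 0, so r = -2 is a repeated root.
Hence u_h = (C1 + C2*x)*exp(-2*x).
Apply the initial conditions: u(0) = C1 = 3 and u'(0) = C2 - 2*C1 = -2. Solving gives C1 = 3, C2 = 4.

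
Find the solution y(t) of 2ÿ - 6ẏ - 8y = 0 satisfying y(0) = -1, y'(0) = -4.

Divide through by 2: y'' - 3y' - 4y = 0.
Characteristic equation r² - 3r - 4 = 0 factors as (r + 1)(r - 4) = 0, so r = -1, 4.
Hence y_h = C1*exp(-t) + C2*exp(4*t).
Apply the initial conditions: y(0) = C1 + C2 = -1 and y'(0) = -C1 + 4*C2 = -4. Solving gives C1 = 0, C2 = -1.

y = -exp(4*t)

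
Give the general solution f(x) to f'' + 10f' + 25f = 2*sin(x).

Characteristic equation r² + 10r + 25 = 0 has discriminant (10)² - 4·(25) = 0, so r = -5 is a repeated root.
Hence f_h = (C1 + C2*x)*exp(-5*x).
Try f_p = A*cos(x) + B*sin(x). Substituting and equating the coefficients of cos(x) and sin(x) gives A = -5/169, B = 12/169, so f_p = -5*cos(x)/169 + 12*sin(x)/169.

f = -5*cos(x)/169 + 12*sin(x)/169 + C1*exp(-5*x) + C2*x*exp(-5*x)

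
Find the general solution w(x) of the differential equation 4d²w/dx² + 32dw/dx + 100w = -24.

Divide through by 4: w'' + 8w' + 25w = -6.
Characteristic equation r² + 8r + 25 = 0 has discriminant (8)² - 4·(25) = -36 < 0, so r = -4 ± 3i.
Hence w_h = C1*cos(3*x)*exp(-4*x) + C2*exp(-4*x)*sin(3*x).
For the particular solution try w_p = A0. Substituting and matching coefficients of each power of x gives A0 = -6/25, so w_p = -6/25.

w = -6/25 + C1*cos(3*x)*exp(-4*x) + C2*exp(-4*x)*sin(3*x)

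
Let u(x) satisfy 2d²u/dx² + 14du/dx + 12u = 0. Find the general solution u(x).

u = C1*exp(-6*x) + C2*exp(-x)

Divide through by 2: u'' + 7u' + 6u = 0.
Characteristic equation r² + 7r + 6 = 0 factors as (r + 6)(r + 1) = 0, so r = -6, -1.
Hence u_h = C1*exp(-6*x) + C2*exp(-x).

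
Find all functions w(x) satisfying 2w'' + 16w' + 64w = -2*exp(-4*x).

Divide through by 2: w'' + 8w' + 32w = -exp(-4*x).
Characteristic equation r² + 8r + 32 = 0 has discriminant (8)² - 4·(32) = -64 < 0, so r = -4 ± 4i.
Hence w_h = C1*cos(4*x)*exp(-4*x) + C2*exp(-4*x)*sin(4*x).
Try w_p = A*exp(-4*x). Substituting into the equation and dividing by exp(-4*x) gives A = -1/16, so w_p = -exp(-4*x)/16.

w = -exp(-4*x)/16 + C1*cos(4*x)*exp(-4*x) + C2*exp(-4*x)*sin(4*x)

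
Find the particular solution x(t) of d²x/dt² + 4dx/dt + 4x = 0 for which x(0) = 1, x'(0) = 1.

Characteristic equation r² + 4r + 4 = 0 has discriminant (4)² - 4·(4) = 0, so r = -2 is a repeated root.
Hence x_h = (C1 + C2*t)*exp(-2*t).
Apply the initial conditions: x(0) = C1 = 1 and x'(0) = C2 - 2*C1 = 1. Solving gives C1 = 1, C2 = 3.

x = 3*t*exp(-2*t) + exp(-2*t)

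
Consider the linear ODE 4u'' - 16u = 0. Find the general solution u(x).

Divide through by 4: u'' - 4u = 0.
Characteristic equation r² - 4 = 0 factors as (r + 2)(r - 2) = 0, so r = -2, 2.
Hence u_h = C1*exp(-2*x) + C2*exp(2*x).

u = C1*exp(-2*x) + C2*exp(2*x)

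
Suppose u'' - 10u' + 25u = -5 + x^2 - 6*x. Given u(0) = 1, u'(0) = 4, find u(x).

Characteristic equation r² - 10r + 25 = 0 has discriminant (-10)² - 4·(25) = 0, so r = 5 is a repeated root.
Hence u_h = (C1 + C2*x)*exp(5*x).
For the particular solution try u_p = A0 + A1*x + A2*x^2. Substituting and matching coefficients of each power of x gives A0 = -179/625, A1 = -26/125, A2 = 1/25, so u_p = -179/625 - 26*x/125 + x^2/25.
General solution: u = -179/625 - 26*x/125 + x^2/25 + C1*exp(5*x) + C2*x*exp(5*x).
Apply the initial conditions: u(0) = -179/625 + C1 = 1 and u'(0) = -26/125 + C2 + 5*C1 = 4. Solving gives C1 = 804/625, C2 = -278/125.

u = -179/625 - 26*x/125 + x**2/25 + 804*exp(5*x)/625 - 278*x*exp(5*x)/125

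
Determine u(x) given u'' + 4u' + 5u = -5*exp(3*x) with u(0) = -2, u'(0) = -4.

Characteristic equation r² + 4r + 5 = 0 has discriminant (4)² - 4·(5) = -4 < 0, so r = -2 ± i.
Hence u_h = C1*cos(x)*exp(-2*x) + C2*exp(-2*x)*sin(x).
Try u_p = A*exp(3*x). Substituting into the equation and dividing by exp(3*x) gives A = -5/26, so u_p = -5*exp(3*x)/26.
General solution: u = -5*exp(3*x)/26 + C1*cos(x)*exp(-2*x) + C2*exp(-2*x)*sin(x).
Apply the initial conditions: u(0) = -5/26 + C1 = -2 and u'(0) = -15/26 + C2 - 2*C1 = -4. Solving gives C1 = -47/26, C2 = -183/26.

u = -5*exp(3*x)/26 - 183*exp(-2*x)*sin(x)/26 - 47*cos(x)*exp(-2*x)/26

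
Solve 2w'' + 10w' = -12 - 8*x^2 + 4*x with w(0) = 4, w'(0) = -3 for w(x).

w = 2293/625 - 168*x/125 - 4*x**3/15 + 9*x**2/25 + 207*exp(-5*x)/625

Divide through by 2: w'' + 5w' = -6 - 4*x^2 + 2*x.
Characteristic equation r² + 5r = 0 factors as (r + 5)r = 0, so r = -5, 0.
Hence w_h = C1*exp(-5*x) + C2.
Since 0 is a characteristic root (multiplicity 1), multiply the polynomial trial by x: try w_p = x*(A0 + A1*x + A2*x^2). Substituting and matching coefficients of each power of x gives A0 = -168/125, A1 = 9/25, A2 = -4/15, so w_p = -168*x/125 - 4*x^3/15 + 9*x^2/25.
General solution: w = C2 - 168*x/125 - 4*x^3/15 + 9*x^2/25 + C1*exp(-5*x).
Apply the initial conditions: w(0) = C1 + C2 = 4 and w'(0) = -168/125 - 5*C1 = -3. Solving gives C1 = 207/625, C2 = 2293/625.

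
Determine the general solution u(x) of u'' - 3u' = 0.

u = C2 + C1*exp(3*x)

Characteristic equation r² - 3r = 0 factors as (r - 3)r = 0, so r = 3, 0.
Hence u_h = C1*exp(3*x) + C2.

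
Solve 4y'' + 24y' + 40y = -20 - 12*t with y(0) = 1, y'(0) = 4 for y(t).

Divide through by 4: y'' + 6y' + 10y = -5 - 3*t.
Characteristic equation r² + 6r + 10 = 0 has discriminant (6)² - 4·(10) = -4 < 0, so r = -3 ± i.
Hence y_h = C1*cos(t)*exp(-3*t) + C2*exp(-3*t)*sin(t).
For the particular solution try y_p = A0 + A1*t. Substituting and matching coefficients of each power of t gives A0 = -8/25, A1 = -3/10, so y_p = -8/25 - 3*t/10.
General solution: y = -8/25 - 3*t/10 + C1*cos(t)*exp(-3*t) + C2*exp(-3*t)*sin(t).
Apply the initial conditions: y(0) = -8/25 + C1 = 1 and y'(0) = -3/10 + C2 - 3*C1 = 4. Solving gives C1 = 33/25, C2 = 413/50.

y = -8/25 - 3*t/10 + 33*cos(t)*exp(-3*t)/25 + 413*exp(-3*t)*sin(t)/50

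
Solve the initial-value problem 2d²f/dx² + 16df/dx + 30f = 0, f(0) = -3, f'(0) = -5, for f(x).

f = -10*exp(-3*x) + 7*exp(-5*x)

Divide through by 2: f'' + 8f' + 15f = 0.
Characteristic equation r² + 8r + 15 = 0 factors as (r + 3)(r + 5) = 0, so r = -3, -5.
Hence f_h = C1*exp(-3*x) + C2*exp(-5*x).
Apply the initial conditions: f(0) = C1 + C2 = -3 and f'(0) = -5*C2 - 3*C1 = -5. Solving gives C1 = -10, C2 = 7.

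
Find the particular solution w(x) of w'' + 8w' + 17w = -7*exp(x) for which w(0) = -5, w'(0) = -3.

Characteristic equation r² + 8r + 17 = 0 has discriminant (8)² - 4·(17) = -4 < 0, so r = -4 ± i.
Hence w_h = C1*cos(x)*exp(-4*x) + C2*exp(-4*x)*sin(x).
Try w_p = A*exp(x). Substituting into the equation and dividing by exp(x) gives A = -7/26, so w_p = -7*exp(x)/26.
General solution: w = -7*exp(x)/26 + C1*cos(x)*exp(-4*x) + C2*exp(-4*x)*sin(x).
Apply the initial conditions: w(0) = -7/26 + C1 = -5 and w'(0) = -7/26 + C2 - 4*C1 = -3. Solving gives C1 = -123/26, C2 = -563/26.

w = -7*exp(x)/26 - 563*exp(-4*x)*sin(x)/26 - 123*cos(x)*exp(-4*x)/26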